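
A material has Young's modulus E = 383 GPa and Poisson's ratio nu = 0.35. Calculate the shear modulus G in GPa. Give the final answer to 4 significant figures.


G = E / (2*(1+nu))
G = 383 / (2*(1+0.35))
G = 141.9 GPa


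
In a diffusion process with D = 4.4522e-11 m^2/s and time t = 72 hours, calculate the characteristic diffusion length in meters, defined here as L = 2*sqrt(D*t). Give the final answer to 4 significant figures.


t = 72 hr = 259200 s
Diffusion length = 2*sqrt(D*t)
= 2*sqrt(4.4522e-11 * 259200)
= 6.794e-03 m


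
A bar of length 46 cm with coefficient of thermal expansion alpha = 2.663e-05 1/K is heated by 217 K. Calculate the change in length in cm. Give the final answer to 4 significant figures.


dL = L0 * alpha * dT
dL = 46 * 2.663e-05 * 217
dL = 0.2658 cm


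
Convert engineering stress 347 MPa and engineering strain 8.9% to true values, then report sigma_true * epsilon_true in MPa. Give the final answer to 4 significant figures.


sigma_true = sigma_eng * (1 + epsilon_eng)
sigma_true = 347 * (1 + 0.089) = 377.883 MPa
epsilon_true = ln(1 + epsilon_eng)
epsilon_true = ln(1 + 0.089) = 0.0852598
sigma_true * epsilon_true = 377.883 * 0.0852598 = 32.22 MPa


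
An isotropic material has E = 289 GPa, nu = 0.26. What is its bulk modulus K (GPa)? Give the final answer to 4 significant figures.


K = E / (3*(1-2*nu))
K = 289 / (3*(1-2*0.26))
K = 200.7 GPa


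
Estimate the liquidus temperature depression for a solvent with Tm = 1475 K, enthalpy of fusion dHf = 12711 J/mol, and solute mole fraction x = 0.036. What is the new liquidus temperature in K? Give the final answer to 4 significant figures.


dT = R*Tm^2*x / dHf
dT = 8.314 * 1475^2 * 0.036 / 12711
dT = 51.2291 K
T_new = 1475 - 51.2291 = 1424 K


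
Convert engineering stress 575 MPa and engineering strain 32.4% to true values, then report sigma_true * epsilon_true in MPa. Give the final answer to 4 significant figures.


sigma_true = sigma_eng * (1 + epsilon_eng)
sigma_true = 575 * (1 + 0.324) = 761.3 MPa
epsilon_true = ln(1 + epsilon_eng)
epsilon_true = ln(1 + 0.324) = 0.280657
sigma_true * epsilon_true = 761.3 * 0.280657 = 213.7 MPa


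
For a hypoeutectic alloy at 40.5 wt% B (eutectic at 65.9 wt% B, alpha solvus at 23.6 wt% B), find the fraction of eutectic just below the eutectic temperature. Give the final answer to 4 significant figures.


f_primary = (C_e - C0) / (C_e - C_alpha_max)
f_primary = (65.9 - 40.5) / (65.9 - 23.6)
f_primary = 0.600473
f_eutectic = 1 - 0.600473 = 0.3995


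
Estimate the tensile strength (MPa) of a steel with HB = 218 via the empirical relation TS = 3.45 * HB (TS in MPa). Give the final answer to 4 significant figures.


TS (MPa) = 3.45 * HB
TS = 3.45 * 218
TS = 752.1 MPa


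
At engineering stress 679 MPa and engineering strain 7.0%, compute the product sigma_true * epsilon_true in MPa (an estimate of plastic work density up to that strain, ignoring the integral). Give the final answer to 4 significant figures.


sigma_true = sigma_eng * (1 + epsilon_eng)
sigma_true = 679 * (1 + 0.07) = 726.53 MPa
epsilon_true = ln(1 + epsilon_eng)
epsilon_true = ln(1 + 0.07) = 0.0676586
sigma_true * epsilon_true = 726.53 * 0.0676586 = 49.16 MPa


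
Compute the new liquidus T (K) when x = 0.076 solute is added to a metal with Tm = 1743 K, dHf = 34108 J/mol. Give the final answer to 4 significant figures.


dT = R*Tm^2*x / dHf
dT = 8.314 * 1743^2 * 0.076 / 34108
dT = 56.281 K
T_new = 1743 - 56.281 = 1687 K


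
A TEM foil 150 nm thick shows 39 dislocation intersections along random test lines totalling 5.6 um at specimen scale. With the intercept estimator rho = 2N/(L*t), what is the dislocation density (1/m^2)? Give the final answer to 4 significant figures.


rho = 2N / (L * t)
L = 5.6 um = 5.6e-06 m, t = 150 nm = 1.5e-07 m
rho = 2 * 39 / (5.6e-06 * 1.5e-07)
rho = 9.286e+13 1/m^2


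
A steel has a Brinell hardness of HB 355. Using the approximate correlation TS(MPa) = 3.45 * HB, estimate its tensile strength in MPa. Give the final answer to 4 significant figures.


TS (MPa) = 3.45 * HB
TS = 3.45 * 355
TS = 1225 MPa


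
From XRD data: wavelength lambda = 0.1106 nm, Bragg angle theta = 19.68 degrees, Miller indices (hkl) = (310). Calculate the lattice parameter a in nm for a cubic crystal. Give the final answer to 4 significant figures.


d = lambda / (2*sin(theta))
d = 0.1106 / (2*sin(19.68 deg))
d = 0.164209 nm
a = d * sqrt(h^2+k^2+l^2) = 0.164209 * sqrt(10)
a = 0.5193 nm


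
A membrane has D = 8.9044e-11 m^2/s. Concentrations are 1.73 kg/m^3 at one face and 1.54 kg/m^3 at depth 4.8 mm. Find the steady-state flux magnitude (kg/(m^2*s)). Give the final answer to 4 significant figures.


J = -D * (dC/dx) = D * (C1 - C2) / dx
J = 8.9044e-11 * (1.73 - 1.54) / 4.8e-03
J = 3.525e-09 kg/(m^2*s)


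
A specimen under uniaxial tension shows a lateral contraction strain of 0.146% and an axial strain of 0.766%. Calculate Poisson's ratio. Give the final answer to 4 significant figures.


nu = -epsilon_lat / epsilon_axial
Lateral strain is contraction (negative), so using magnitudes:
nu = 0.146 / 0.766
nu = 0.1906


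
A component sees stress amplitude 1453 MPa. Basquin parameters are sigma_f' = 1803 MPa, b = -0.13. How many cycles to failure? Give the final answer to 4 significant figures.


sigma_a = sigma_f' * (2*Nf)^b
2*Nf = (sigma_a / sigma_f')^(1/b)
2*Nf = (1453 / 1803)^(1/-0.13)
2*Nf = 5.26018
Nf = 2.63 cycles


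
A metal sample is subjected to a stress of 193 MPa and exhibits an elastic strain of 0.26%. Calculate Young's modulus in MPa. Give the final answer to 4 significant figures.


E = sigma / epsilon
epsilon = 0.26% = 2.6e-03
E = 193 / 2.6e-03
E = 74230 MPa


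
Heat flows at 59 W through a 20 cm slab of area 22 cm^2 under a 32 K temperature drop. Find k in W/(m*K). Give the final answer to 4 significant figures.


k = Q*L / (A*dT)
L = 0.2 m, A = 2.2e-03 m^2
k = 59 * 0.2 / (2.2e-03 * 32)
k = 167.6 W/(m*K)


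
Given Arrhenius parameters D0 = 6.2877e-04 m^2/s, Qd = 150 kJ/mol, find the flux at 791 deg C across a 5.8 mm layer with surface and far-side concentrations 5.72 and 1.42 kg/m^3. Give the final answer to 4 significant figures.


Step 1: D = D0 * exp(-Qd/(R*T))
T = 791 + 273.15 = 1064.15 K
D = 6.2877e-04 * exp(-150e3 / (8.314 * 1064.15)) = 2.72495e-11 m^2/s
Step 2: J = D * (C1 - C2) / dx
J = 2.72495e-11 * (5.72 - 1.42) / 5.8e-03
J = 2.02e-08 kg/(m^2*s)


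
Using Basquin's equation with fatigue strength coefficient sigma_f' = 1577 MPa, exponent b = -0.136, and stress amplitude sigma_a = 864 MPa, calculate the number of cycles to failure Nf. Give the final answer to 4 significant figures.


sigma_a = sigma_f' * (2*Nf)^b
2*Nf = (sigma_a / sigma_f')^(1/b)
2*Nf = (864 / 1577)^(1/-0.136)
2*Nf = 83.4556
Nf = 41.73 cycles


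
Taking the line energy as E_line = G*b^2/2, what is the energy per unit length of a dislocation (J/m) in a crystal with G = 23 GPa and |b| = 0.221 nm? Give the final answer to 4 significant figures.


E = G*b^2/2
b = 0.221 nm = 2.21e-10 m
G = 23 GPa = 2.3e+10 Pa
E = 0.5 * 2.3e+10 * (2.21e-10)^2
E = 5.617e-10 J/m


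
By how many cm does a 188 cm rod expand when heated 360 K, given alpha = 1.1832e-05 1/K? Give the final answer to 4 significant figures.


dL = L0 * alpha * dT
dL = 188 * 1.1832e-05 * 360
dL = 0.8008 cm


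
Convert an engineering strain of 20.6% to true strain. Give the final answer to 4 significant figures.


epsilon_true = ln(1 + epsilon_eng)
epsilon_true = ln(1 + 0.206)
epsilon_true = 0.1873


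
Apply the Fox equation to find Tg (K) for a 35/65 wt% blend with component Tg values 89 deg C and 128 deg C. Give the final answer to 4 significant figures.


1/Tg = w1/Tg1 + w2/Tg2 (in Kelvin)
Tg1 = 362.15 K, Tg2 = 401.15 K
1/Tg = 0.35/362.15 + 0.65/401.15
Tg = 386.6 K


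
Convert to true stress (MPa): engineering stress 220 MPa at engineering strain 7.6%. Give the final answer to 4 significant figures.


sigma_true = sigma_eng * (1 + epsilon_eng)
sigma_true = 220 * (1 + 0.076)
sigma_true = 236.7 MPa


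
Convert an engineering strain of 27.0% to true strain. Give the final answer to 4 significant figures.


epsilon_true = ln(1 + epsilon_eng)
epsilon_true = ln(1 + 0.27)
epsilon_true = 0.239


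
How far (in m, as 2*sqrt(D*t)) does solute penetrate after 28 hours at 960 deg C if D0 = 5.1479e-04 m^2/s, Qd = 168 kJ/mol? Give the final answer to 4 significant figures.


Step 1: D = D0 * exp(-Qd/(R*T))
T = 1233.15 K
D = 5.1479e-04 * exp(-168e3 / (8.314 * 1233.15)) = 3.9365e-11 m^2/s
Step 2: L = 2*sqrt(D*t)
t = 28 h = 100800 s
L = 2*sqrt(3.9365e-11 * 100800) = 3.984e-03 m


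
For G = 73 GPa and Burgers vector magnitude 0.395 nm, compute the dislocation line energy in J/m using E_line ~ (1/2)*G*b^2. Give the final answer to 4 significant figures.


E = G*b^2/2
b = 0.395 nm = 3.95e-10 m
G = 73 GPa = 7.3e+10 Pa
E = 0.5 * 7.3e+10 * (3.95e-10)^2
E = 5.695e-09 J/m


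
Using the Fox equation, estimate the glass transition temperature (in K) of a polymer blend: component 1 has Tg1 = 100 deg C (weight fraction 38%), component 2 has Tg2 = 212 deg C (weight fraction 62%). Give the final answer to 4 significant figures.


1/Tg = w1/Tg1 + w2/Tg2 (in Kelvin)
Tg1 = 373.15 K, Tg2 = 485.15 K
1/Tg = 0.38/373.15 + 0.62/485.15
Tg = 435.5 K


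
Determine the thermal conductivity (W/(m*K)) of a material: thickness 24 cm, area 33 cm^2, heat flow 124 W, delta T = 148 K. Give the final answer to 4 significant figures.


k = Q*L / (A*dT)
L = 0.24 m, A = 3.3e-03 m^2
k = 124 * 0.24 / (3.3e-03 * 148)
k = 60.93 W/(m*K)


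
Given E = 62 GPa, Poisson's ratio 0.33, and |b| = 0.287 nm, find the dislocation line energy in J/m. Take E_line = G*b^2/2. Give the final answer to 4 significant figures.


Step 1: G = E / (2*(1+nu))
G = 62 / (2*(1+0.33)) = 23.3083 GPa = 2.33083e+10 Pa
Step 2: E_line = G*b^2/2
b = 0.287 nm = 2.87e-10 m
E_line = 0.5 * 2.33083e+10 * (2.87e-10)^2 = 9.599e-10 J/m


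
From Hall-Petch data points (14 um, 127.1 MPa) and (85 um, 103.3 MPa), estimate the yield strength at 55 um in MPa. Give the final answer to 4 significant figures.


sigma_y = sigma0 + k / sqrt(d)
1/sqrt(d1) = 1/sqrt(1.4e-05) = 267.261;  1/sqrt(d2) = 108.465
k = (sigma1 - sigma2) / (1/sqrt(d1) - 1/sqrt(d2)) = (127.1 - 103.3) / (267.261 - 108.465) = 0.149878 MPa*m^0.5
sigma0 = sigma1 - k/sqrt(d1) = 127.1 - 0.149878*267.261 = 87.0435 MPa
sigma_y(d3) = 87.0435 + 0.149878 / sqrt(5.5e-05) = 107.3 MPa


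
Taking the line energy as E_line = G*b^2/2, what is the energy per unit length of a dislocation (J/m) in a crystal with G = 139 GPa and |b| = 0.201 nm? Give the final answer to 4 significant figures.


E = G*b^2/2
b = 0.201 nm = 2.01e-10 m
G = 139 GPa = 1.39e+11 Pa
E = 0.5 * 1.39e+11 * (2.01e-10)^2
E = 2.808e-09 J/m


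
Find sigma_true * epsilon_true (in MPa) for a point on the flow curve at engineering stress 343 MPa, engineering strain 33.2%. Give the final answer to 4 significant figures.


sigma_true = sigma_eng * (1 + epsilon_eng)
sigma_true = 343 * (1 + 0.332) = 456.876 MPa
epsilon_true = ln(1 + epsilon_eng)
epsilon_true = ln(1 + 0.332) = 0.286682
sigma_true * epsilon_true = 456.876 * 0.286682 = 131 MPa


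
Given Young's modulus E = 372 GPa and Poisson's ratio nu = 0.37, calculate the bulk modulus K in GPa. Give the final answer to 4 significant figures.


K = E / (3*(1-2*nu))
K = 372 / (3*(1-2*0.37))
K = 476.9 GPa


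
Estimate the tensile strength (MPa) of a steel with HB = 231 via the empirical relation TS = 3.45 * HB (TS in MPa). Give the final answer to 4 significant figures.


TS (MPa) = 3.45 * HB
TS = 3.45 * 231
TS = 797 MPa


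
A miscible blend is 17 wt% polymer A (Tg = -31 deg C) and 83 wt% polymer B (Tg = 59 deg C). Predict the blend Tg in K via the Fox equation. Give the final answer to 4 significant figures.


1/Tg = w1/Tg1 + w2/Tg2 (in Kelvin)
Tg1 = 242.15 K, Tg2 = 332.15 K
1/Tg = 0.17/242.15 + 0.83/332.15
Tg = 312.4 K


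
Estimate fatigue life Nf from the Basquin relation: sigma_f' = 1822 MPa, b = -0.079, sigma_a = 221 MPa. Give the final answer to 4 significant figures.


sigma_a = sigma_f' * (2*Nf)^b
2*Nf = (sigma_a / sigma_f')^(1/b)
2*Nf = (221 / 1822)^(1/-0.079)
2*Nf = 3.95287e+11
Nf = 1.976e+11 cycles


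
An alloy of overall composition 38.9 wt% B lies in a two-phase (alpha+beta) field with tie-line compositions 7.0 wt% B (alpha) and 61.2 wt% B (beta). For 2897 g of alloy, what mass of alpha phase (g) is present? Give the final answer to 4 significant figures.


f_alpha = (C_beta - C0) / (C_beta - C_alpha)
f_alpha = (61.2 - 38.9) / (61.2 - 7.0) = 0.411439
m_alpha = f_alpha * m_total = 0.411439 * 2897 = 1192 g


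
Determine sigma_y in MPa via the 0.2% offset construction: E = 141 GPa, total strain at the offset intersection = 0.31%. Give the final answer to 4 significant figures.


Offset strain = 0.002
Elastic strain at yield = total_strain - offset = 3.1e-03 - 0.002 = 1.1e-03
sigma_y = E * elastic_strain = 141000 * 1.1e-03
sigma_y = 155.1 MPa


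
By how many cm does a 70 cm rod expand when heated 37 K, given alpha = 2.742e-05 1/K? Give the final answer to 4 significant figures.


dL = L0 * alpha * dT
dL = 70 * 2.742e-05 * 37
dL = 0.07102 cm


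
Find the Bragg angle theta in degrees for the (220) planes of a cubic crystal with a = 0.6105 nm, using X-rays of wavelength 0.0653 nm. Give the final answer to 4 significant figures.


d = a / sqrt(h^2+k^2+l^2)
d = 0.6105 / sqrt(8) = 0.215844 nm
lambda = 2*d*sin(theta)  =>  sin(theta) = lambda / (2*d)
sin(theta) = 0.0653 / (2 * 0.215844) = 0.151266
theta = 8.7 deg


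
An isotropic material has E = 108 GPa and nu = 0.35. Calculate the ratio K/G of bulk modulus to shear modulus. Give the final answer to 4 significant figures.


G = E / (2*(1+nu))
G = 108 / (2*(1+0.35)) = 40 GPa
K = E / (3*(1-2*nu))
K = 108 / (3*(1-2*0.35)) = 120 GPa
K/G = 120 / 40 = 3


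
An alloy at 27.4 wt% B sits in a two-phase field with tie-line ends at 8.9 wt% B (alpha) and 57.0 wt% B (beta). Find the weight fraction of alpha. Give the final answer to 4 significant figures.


f_alpha = (C_beta - C0) / (C_beta - C_alpha)
f_alpha = (57.0 - 27.4) / (57.0 - 8.9)
f_alpha = 0.6154


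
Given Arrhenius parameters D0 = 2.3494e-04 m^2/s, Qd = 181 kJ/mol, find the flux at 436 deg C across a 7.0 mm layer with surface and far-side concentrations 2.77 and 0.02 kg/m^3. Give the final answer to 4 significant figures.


Step 1: D = D0 * exp(-Qd/(R*T))
T = 436 + 273.15 = 709.15 K
D = 2.3494e-04 * exp(-181e3 / (8.314 * 709.15)) = 1.09234e-17 m^2/s
Step 2: J = D * (C1 - C2) / dx
J = 1.09234e-17 * (2.77 - 0.02) / 7e-03
J = 4.291e-15 kg/(m^2*s)


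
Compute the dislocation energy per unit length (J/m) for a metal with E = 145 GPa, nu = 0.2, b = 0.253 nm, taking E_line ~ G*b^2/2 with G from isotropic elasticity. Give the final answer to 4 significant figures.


Step 1: G = E / (2*(1+nu))
G = 145 / (2*(1+0.2)) = 60.4167 GPa = 6.04167e+10 Pa
Step 2: E_line = G*b^2/2
b = 0.253 nm = 2.53e-10 m
E_line = 0.5 * 6.04167e+10 * (2.53e-10)^2 = 1.934e-09 J/m


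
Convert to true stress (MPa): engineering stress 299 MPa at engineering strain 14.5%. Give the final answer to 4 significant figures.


sigma_true = sigma_eng * (1 + epsilon_eng)
sigma_true = 299 * (1 + 0.145)
sigma_true = 342.4 MPa


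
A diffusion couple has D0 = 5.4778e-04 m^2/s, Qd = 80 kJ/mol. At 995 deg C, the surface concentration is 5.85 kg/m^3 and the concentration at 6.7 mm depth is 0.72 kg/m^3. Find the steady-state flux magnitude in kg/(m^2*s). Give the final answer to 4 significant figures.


Step 1: D = D0 * exp(-Qd/(R*T))
T = 995 + 273.15 = 1268.15 K
D = 5.4778e-04 * exp(-80e3 / (8.314 * 1268.15)) = 2.77534e-07 m^2/s
Step 2: J = D * (C1 - C2) / dx
J = 2.77534e-07 * (5.85 - 0.72) / 6.7e-03
J = 2.125e-04 kg/(m^2*s)


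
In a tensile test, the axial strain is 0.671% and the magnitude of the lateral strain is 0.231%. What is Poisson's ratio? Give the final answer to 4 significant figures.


nu = -epsilon_lat / epsilon_axial
Lateral strain is contraction (negative), so using magnitudes:
nu = 0.231 / 0.671
nu = 0.3443


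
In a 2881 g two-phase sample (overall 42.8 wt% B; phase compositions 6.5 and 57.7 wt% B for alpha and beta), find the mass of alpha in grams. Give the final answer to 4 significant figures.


f_alpha = (C_beta - C0) / (C_beta - C_alpha)
f_alpha = (57.7 - 42.8) / (57.7 - 6.5) = 0.291016
m_alpha = f_alpha * m_total = 0.291016 * 2881 = 838.4 g


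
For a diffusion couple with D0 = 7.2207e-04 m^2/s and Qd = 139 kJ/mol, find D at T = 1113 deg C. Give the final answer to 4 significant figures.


D = D0 * exp(-Qd / (R*T))
T = 1386.15 K
D = 7.2207e-04 * exp(-139e3 / (8.314 * 1386.15))
D = 4.173e-09 m^2/s


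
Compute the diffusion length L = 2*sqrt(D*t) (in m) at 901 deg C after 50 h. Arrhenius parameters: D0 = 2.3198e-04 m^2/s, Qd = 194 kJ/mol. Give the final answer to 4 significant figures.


Step 1: D = D0 * exp(-Qd/(R*T))
T = 1174.15 K
D = 2.3198e-04 * exp(-194e3 / (8.314 * 1174.15)) = 5.42779e-13 m^2/s
Step 2: L = 2*sqrt(D*t)
t = 50 h = 180000 s
L = 2*sqrt(5.42779e-13 * 180000) = 6.251e-04 m


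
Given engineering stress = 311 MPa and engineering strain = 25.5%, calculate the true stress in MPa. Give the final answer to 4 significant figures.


sigma_true = sigma_eng * (1 + epsilon_eng)
sigma_true = 311 * (1 + 0.255)
sigma_true = 390.3 MPa


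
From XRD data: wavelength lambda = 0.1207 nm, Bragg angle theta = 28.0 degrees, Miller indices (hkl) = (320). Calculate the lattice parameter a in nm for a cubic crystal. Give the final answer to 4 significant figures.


d = lambda / (2*sin(theta))
d = 0.1207 / (2*sin(28.0 deg))
d = 0.128549 nm
a = d * sqrt(h^2+k^2+l^2) = 0.128549 * sqrt(13)
a = 0.4635 nm


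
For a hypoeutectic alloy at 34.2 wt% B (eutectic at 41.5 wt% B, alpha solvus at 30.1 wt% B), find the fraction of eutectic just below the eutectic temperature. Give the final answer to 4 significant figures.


f_primary = (C_e - C0) / (C_e - C_alpha_max)
f_primary = (41.5 - 34.2) / (41.5 - 30.1)
f_primary = 0.640351
f_eutectic = 1 - 0.640351 = 0.3596


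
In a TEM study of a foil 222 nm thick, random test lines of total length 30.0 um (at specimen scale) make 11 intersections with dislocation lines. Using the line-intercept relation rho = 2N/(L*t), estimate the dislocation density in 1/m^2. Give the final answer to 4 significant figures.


rho = 2N / (L * t)
L = 30.0 um = 3e-05 m, t = 222 nm = 2.22e-07 m
rho = 2 * 11 / (3e-05 * 2.22e-07)
rho = 3.303e+12 1/m^2


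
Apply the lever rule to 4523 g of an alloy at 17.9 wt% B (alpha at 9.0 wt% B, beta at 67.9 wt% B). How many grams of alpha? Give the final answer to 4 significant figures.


f_alpha = (C_beta - C0) / (C_beta - C_alpha)
f_alpha = (67.9 - 17.9) / (67.9 - 9.0) = 0.848896
m_alpha = f_alpha * m_total = 0.848896 * 4523 = 3840 g


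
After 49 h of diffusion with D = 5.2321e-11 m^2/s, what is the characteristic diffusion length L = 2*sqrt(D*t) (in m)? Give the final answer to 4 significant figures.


t = 49 hr = 176400 s
Diffusion length = 2*sqrt(D*t)
= 2*sqrt(5.2321e-11 * 176400)
= 6.076e-03 m


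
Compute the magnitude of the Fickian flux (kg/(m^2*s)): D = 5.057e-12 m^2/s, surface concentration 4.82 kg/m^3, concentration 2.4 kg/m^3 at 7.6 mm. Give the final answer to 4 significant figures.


J = -D * (dC/dx) = D * (C1 - C2) / dx
J = 5.057e-12 * (4.82 - 2.4) / 7.6e-03
J = 1.61e-09 kg/(m^2*s)


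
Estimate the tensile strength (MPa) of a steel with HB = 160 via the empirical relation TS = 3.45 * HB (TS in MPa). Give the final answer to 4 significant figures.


TS (MPa) = 3.45 * HB
TS = 3.45 * 160
TS = 552 MPa


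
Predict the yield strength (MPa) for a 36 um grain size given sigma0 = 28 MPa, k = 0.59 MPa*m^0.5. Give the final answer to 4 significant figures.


sigma_y = sigma0 + k / sqrt(d)
d = 36 um = 3.6e-05 m
sigma_y = 28 + 0.59 / sqrt(3.6e-05)
sigma_y = 126.3 MPa


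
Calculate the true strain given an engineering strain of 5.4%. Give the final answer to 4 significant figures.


epsilon_true = ln(1 + epsilon_eng)
epsilon_true = ln(1 + 0.054)
epsilon_true = 0.05259


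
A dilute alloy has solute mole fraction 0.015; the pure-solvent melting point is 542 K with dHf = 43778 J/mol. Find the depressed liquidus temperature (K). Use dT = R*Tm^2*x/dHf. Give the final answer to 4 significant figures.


dT = R*Tm^2*x / dHf
dT = 8.314 * 542^2 * 0.015 / 43778
dT = 0.836843 K
T_new = 542 - 0.836843 = 541.2 K


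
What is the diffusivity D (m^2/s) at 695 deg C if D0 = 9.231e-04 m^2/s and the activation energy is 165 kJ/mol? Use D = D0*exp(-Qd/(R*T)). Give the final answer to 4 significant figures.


D = D0 * exp(-Qd / (R*T))
T = 968.15 K
D = 9.231e-04 * exp(-165e3 / (8.314 * 968.15))
D = 1.155e-12 m^2/s


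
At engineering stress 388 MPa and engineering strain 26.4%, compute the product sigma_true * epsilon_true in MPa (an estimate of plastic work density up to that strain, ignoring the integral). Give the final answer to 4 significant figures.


sigma_true = sigma_eng * (1 + epsilon_eng)
sigma_true = 388 * (1 + 0.264) = 490.432 MPa
epsilon_true = ln(1 + epsilon_eng)
epsilon_true = ln(1 + 0.264) = 0.234281
sigma_true * epsilon_true = 490.432 * 0.234281 = 114.9 MPa


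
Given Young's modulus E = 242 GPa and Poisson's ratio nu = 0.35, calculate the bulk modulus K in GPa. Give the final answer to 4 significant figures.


K = E / (3*(1-2*nu))
K = 242 / (3*(1-2*0.35))
K = 268.9 GPa


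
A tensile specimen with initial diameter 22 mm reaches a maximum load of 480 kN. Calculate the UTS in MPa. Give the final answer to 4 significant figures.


A0 = pi*(d/2)^2 = pi*(22/2)^2 = 380.133 mm^2
UTS = F_max / A0 = 480*1000 / 380.133
UTS = 1263 MPa


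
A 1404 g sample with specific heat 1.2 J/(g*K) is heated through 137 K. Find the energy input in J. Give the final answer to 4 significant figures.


Q = m * cp * dT
Q = 1404 * 1.2 * 137
Q = 230800 J


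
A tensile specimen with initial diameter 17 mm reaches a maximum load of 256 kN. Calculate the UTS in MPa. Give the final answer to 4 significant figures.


A0 = pi*(d/2)^2 = pi*(17/2)^2 = 226.98 mm^2
UTS = F_max / A0 = 256*1000 / 226.98
UTS = 1128 MPa


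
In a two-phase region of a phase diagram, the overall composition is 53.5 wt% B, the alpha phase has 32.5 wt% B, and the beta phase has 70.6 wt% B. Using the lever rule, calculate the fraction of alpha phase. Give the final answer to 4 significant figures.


f_alpha = (C_beta - C0) / (C_beta - C_alpha)
f_alpha = (70.6 - 53.5) / (70.6 - 32.5)
f_alpha = 0.4488


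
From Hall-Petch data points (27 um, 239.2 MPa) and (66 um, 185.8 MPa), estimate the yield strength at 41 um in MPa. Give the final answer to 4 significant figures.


sigma_y = sigma0 + k / sqrt(d)
1/sqrt(d1) = 1/sqrt(2.7e-05) = 192.45;  1/sqrt(d2) = 123.091
k = (sigma1 - sigma2) / (1/sqrt(d1) - 1/sqrt(d2)) = (239.2 - 185.8) / (192.45 - 123.091) = 0.769912 MPa*m^0.5
sigma0 = sigma1 - k/sqrt(d1) = 239.2 - 0.769912*192.45 = 91.0304 MPa
sigma_y(d3) = 91.0304 + 0.769912 / sqrt(4.1e-05) = 211.3 MPa


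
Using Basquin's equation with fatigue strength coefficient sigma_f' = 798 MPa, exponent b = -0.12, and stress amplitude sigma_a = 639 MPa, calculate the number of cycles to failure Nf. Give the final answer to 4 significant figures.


sigma_a = sigma_f' * (2*Nf)^b
2*Nf = (sigma_a / sigma_f')^(1/b)
2*Nf = (639 / 798)^(1/-0.12)
2*Nf = 6.37065
Nf = 3.185 cycles


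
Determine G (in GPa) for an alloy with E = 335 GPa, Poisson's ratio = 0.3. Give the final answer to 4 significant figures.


G = E / (2*(1+nu))
G = 335 / (2*(1+0.3))
G = 128.8 GPa


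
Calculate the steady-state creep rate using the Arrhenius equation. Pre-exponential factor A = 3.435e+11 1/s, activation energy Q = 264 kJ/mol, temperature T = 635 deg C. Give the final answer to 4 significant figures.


rate = A * exp(-Q / (R*T))
T = 635 + 273.15 = 908.15 K
rate = 3.435e+11 * exp(-264e3 / (8.314 * 908.15))
rate = 2.242e-04 1/s


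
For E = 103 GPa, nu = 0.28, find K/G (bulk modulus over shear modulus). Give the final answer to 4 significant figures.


G = E / (2*(1+nu))
G = 103 / (2*(1+0.28)) = 40.2344 GPa
K = E / (3*(1-2*nu))
K = 103 / (3*(1-2*0.28)) = 78.0303 GPa
K/G = 78.0303 / 40.2344 = 1.939


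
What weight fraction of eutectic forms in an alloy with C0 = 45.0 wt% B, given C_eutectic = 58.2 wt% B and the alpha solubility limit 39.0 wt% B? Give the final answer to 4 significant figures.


f_primary = (C_e - C0) / (C_e - C_alpha_max)
f_primary = (58.2 - 45.0) / (58.2 - 39.0)
f_primary = 0.6875
f_eutectic = 1 - 0.6875 = 0.3125


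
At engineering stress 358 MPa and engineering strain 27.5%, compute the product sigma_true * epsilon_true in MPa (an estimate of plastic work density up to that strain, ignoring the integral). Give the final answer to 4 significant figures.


sigma_true = sigma_eng * (1 + epsilon_eng)
sigma_true = 358 * (1 + 0.275) = 456.45 MPa
epsilon_true = ln(1 + epsilon_eng)
epsilon_true = ln(1 + 0.275) = 0.242946
sigma_true * epsilon_true = 456.45 * 0.242946 = 110.9 MPa


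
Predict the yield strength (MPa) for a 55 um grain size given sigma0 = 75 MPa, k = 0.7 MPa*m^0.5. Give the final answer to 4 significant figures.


sigma_y = sigma0 + k / sqrt(d)
d = 55 um = 5.5e-05 m
sigma_y = 75 + 0.7 / sqrt(5.5e-05)
sigma_y = 169.4 MPa


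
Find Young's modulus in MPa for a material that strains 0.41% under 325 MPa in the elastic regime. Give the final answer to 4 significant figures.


E = sigma / epsilon
epsilon = 0.41% = 4.1e-03
E = 325 / 4.1e-03
E = 79270 MPa


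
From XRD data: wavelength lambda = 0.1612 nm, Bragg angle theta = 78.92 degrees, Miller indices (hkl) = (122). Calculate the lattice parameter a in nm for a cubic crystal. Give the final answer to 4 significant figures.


d = lambda / (2*sin(theta))
d = 0.1612 / (2*sin(78.92 deg))
d = 0.0821309 nm
a = d * sqrt(h^2+k^2+l^2) = 0.0821309 * sqrt(9)
a = 0.2464 nm


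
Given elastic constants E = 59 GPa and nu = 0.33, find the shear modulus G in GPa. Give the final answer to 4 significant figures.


G = E / (2*(1+nu))
G = 59 / (2*(1+0.33))
G = 22.18 GPa


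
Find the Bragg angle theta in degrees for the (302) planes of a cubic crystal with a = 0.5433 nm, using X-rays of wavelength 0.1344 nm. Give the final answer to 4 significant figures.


d = a / sqrt(h^2+k^2+l^2)
d = 0.5433 / sqrt(13) = 0.150684 nm
lambda = 2*d*sin(theta)  =>  sin(theta) = lambda / (2*d)
sin(theta) = 0.1344 / (2 * 0.150684) = 0.445965
theta = 26.49 deg


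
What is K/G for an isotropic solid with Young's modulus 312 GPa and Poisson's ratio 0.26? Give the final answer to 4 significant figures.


G = E / (2*(1+nu))
G = 312 / (2*(1+0.26)) = 123.81 GPa
K = E / (3*(1-2*nu))
K = 312 / (3*(1-2*0.26)) = 216.667 GPa
K/G = 216.667 / 123.81 = 1.75


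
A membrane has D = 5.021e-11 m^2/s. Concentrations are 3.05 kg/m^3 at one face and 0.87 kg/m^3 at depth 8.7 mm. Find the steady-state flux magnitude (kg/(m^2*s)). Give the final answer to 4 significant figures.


J = -D * (dC/dx) = D * (C1 - C2) / dx
J = 5.021e-11 * (3.05 - 0.87) / 8.7e-03
J = 1.258e-08 kg/(m^2*s)


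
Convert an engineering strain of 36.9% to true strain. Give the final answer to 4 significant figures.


epsilon_true = ln(1 + epsilon_eng)
epsilon_true = ln(1 + 0.369)
epsilon_true = 0.3141


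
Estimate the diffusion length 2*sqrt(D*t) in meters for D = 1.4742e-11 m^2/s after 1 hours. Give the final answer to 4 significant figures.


t = 1 hr = 3600 s
Diffusion length = 2*sqrt(D*t)
= 2*sqrt(1.4742e-11 * 3600)
= 4.607e-04 m


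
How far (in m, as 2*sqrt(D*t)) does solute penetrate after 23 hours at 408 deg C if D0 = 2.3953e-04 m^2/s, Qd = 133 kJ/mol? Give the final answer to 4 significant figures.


Step 1: D = D0 * exp(-Qd/(R*T))
T = 681.15 K
D = 2.3953e-04 * exp(-133e3 / (8.314 * 681.15)) = 1.51272e-14 m^2/s
Step 2: L = 2*sqrt(D*t)
t = 23 h = 82800 s
L = 2*sqrt(1.51272e-14 * 82800) = 7.078e-05 m


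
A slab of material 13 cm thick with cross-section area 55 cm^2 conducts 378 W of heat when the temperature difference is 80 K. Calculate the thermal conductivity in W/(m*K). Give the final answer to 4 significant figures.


k = Q*L / (A*dT)
L = 0.13 m, A = 5.5e-03 m^2
k = 378 * 0.13 / (5.5e-03 * 80)
k = 111.7 W/(m*K)


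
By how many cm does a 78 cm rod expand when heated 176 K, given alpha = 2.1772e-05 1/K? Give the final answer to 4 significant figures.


dL = L0 * alpha * dT
dL = 78 * 2.1772e-05 * 176
dL = 0.2989 cm


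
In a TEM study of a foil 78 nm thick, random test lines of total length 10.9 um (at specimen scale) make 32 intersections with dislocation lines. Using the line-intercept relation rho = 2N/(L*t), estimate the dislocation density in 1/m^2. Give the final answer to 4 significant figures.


rho = 2N / (L * t)
L = 10.9 um = 1.09e-05 m, t = 78 nm = 7.8e-08 m
rho = 2 * 32 / (1.09e-05 * 7.8e-08)
rho = 7.528e+13 1/m^2


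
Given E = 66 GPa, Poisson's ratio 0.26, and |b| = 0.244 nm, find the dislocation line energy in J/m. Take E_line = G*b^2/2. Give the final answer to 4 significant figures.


Step 1: G = E / (2*(1+nu))
G = 66 / (2*(1+0.26)) = 26.1905 GPa = 2.61905e+10 Pa
Step 2: E_line = G*b^2/2
b = 0.244 nm = 2.44e-10 m
E_line = 0.5 * 2.61905e+10 * (2.44e-10)^2 = 7.796e-10 J/m


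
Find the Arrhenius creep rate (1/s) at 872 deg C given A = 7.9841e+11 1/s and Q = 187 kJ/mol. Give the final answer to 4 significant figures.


rate = A * exp(-Q / (R*T))
T = 872 + 273.15 = 1145.15 K
rate = 7.9841e+11 * exp(-187e3 / (8.314 * 1145.15))
rate = 2356 1/s


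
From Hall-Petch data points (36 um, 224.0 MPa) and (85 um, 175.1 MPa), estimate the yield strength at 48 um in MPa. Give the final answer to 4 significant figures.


sigma_y = sigma0 + k / sqrt(d)
1/sqrt(d1) = 1/sqrt(3.6e-05) = 166.667;  1/sqrt(d2) = 108.465
k = (sigma1 - sigma2) / (1/sqrt(d1) - 1/sqrt(d2)) = (224.0 - 175.1) / (166.667 - 108.465) = 0.840185 MPa*m^0.5
sigma0 = sigma1 - k/sqrt(d1) = 224.0 - 0.840185*166.667 = 83.9691 MPa
sigma_y(d3) = 83.9691 + 0.840185 / sqrt(4.8e-05) = 205.2 MPa


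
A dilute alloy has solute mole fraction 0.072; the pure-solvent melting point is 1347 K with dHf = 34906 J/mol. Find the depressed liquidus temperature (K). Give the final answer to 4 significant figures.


dT = R*Tm^2*x / dHf
dT = 8.314 * 1347^2 * 0.072 / 34906
dT = 31.1156 K
T_new = 1347 - 31.1156 = 1316 K


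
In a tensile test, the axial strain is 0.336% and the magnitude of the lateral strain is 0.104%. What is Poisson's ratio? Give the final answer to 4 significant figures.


nu = -epsilon_lat / epsilon_axial
Lateral strain is contraction (negative), so using magnitudes:
nu = 0.104 / 0.336
nu = 0.3095


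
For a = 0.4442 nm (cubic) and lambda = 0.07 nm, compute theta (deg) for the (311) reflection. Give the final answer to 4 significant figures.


d = a / sqrt(h^2+k^2+l^2)
d = 0.4442 / sqrt(11) = 0.133931 nm
lambda = 2*d*sin(theta)  =>  sin(theta) = lambda / (2*d)
sin(theta) = 0.07 / (2 * 0.133931) = 0.261328
theta = 15.15 deg


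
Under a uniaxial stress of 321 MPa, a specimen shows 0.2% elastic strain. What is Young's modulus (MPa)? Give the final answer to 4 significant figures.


E = sigma / epsilon
epsilon = 0.2% = 2e-03
E = 321 / 2e-03
E = 160500 MPa


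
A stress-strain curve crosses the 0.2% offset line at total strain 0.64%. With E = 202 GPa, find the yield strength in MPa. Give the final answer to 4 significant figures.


Offset strain = 0.002
Elastic strain at yield = total_strain - offset = 6.4e-03 - 0.002 = 4.4e-03
sigma_y = E * elastic_strain = 202000 * 4.4e-03
sigma_y = 888.8 MPa


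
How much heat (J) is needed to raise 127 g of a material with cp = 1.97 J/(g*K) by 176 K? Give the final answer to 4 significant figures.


Q = m * cp * dT
Q = 127 * 1.97 * 176
Q = 44030 J


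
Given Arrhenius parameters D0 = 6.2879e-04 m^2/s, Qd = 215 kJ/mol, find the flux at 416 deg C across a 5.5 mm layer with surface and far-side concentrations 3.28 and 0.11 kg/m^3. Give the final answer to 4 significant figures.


Step 1: D = D0 * exp(-Qd/(R*T))
T = 416 + 273.15 = 689.15 K
D = 6.2879e-04 * exp(-215e3 / (8.314 * 689.15)) = 3.17564e-20 m^2/s
Step 2: J = D * (C1 - C2) / dx
J = 3.17564e-20 * (3.28 - 0.11) / 5.5e-03
J = 1.83e-17 kg/(m^2*s)


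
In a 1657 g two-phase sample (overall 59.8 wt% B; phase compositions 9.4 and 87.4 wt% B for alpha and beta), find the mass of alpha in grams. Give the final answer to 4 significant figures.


f_alpha = (C_beta - C0) / (C_beta - C_alpha)
f_alpha = (87.4 - 59.8) / (87.4 - 9.4) = 0.353846
m_alpha = f_alpha * m_total = 0.353846 * 1657 = 586.3 g


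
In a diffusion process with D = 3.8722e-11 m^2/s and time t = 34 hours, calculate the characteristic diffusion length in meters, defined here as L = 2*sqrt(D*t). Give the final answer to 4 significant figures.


t = 34 hr = 122400 s
Diffusion length = 2*sqrt(D*t)
= 2*sqrt(3.8722e-11 * 122400)
= 4.354e-03 m


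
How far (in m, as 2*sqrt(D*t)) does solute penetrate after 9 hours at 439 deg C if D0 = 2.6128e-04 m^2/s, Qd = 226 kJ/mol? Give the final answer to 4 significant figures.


Step 1: D = D0 * exp(-Qd/(R*T))
T = 712.15 K
D = 2.6128e-04 * exp(-226e3 / (8.314 * 712.15)) = 6.91677e-21 m^2/s
Step 2: L = 2*sqrt(D*t)
t = 9 h = 32400 s
L = 2*sqrt(6.91677e-21 * 32400) = 2.994e-08 m


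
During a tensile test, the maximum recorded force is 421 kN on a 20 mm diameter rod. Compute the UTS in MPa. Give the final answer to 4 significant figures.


A0 = pi*(d/2)^2 = pi*(20/2)^2 = 314.159 mm^2
UTS = F_max / A0 = 421*1000 / 314.159
UTS = 1340 MPa


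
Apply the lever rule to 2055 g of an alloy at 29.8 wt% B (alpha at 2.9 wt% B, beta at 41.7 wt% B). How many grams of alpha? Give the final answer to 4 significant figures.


f_alpha = (C_beta - C0) / (C_beta - C_alpha)
f_alpha = (41.7 - 29.8) / (41.7 - 2.9) = 0.306701
m_alpha = f_alpha * m_total = 0.306701 * 2055 = 630.3 g


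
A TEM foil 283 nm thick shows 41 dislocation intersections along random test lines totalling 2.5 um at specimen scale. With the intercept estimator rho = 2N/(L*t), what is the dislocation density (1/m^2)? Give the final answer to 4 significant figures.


rho = 2N / (L * t)
L = 2.5 um = 2.5e-06 m, t = 283 nm = 2.83e-07 m
rho = 2 * 41 / (2.5e-06 * 2.83e-07)
rho = 1.159e+14 1/m^2


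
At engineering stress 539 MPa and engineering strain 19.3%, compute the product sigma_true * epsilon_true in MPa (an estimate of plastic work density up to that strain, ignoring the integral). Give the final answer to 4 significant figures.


sigma_true = sigma_eng * (1 + epsilon_eng)
sigma_true = 539 * (1 + 0.193) = 643.027 MPa
epsilon_true = ln(1 + epsilon_eng)
epsilon_true = ln(1 + 0.193) = 0.176471
sigma_true * epsilon_true = 643.027 * 0.176471 = 113.5 MPa


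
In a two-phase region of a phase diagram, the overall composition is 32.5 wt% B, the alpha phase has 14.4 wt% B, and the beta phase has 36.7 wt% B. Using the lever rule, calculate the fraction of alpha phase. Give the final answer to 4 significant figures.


f_alpha = (C_beta - C0) / (C_beta - C_alpha)
f_alpha = (36.7 - 32.5) / (36.7 - 14.4)
f_alpha = 0.1883


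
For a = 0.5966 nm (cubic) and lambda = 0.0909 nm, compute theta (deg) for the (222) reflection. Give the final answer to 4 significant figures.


d = a / sqrt(h^2+k^2+l^2)
d = 0.5966 / sqrt(12) = 0.172224 nm
lambda = 2*d*sin(theta)  =>  sin(theta) = lambda / (2*d)
sin(theta) = 0.0909 / (2 * 0.172224) = 0.263901
theta = 15.3 deg


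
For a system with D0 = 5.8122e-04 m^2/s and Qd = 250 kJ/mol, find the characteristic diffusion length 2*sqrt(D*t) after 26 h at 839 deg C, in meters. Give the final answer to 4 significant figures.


Step 1: D = D0 * exp(-Qd/(R*T))
T = 1112.15 K
D = 5.8122e-04 * exp(-250e3 / (8.314 * 1112.15)) = 1.05221e-15 m^2/s
Step 2: L = 2*sqrt(D*t)
t = 26 h = 93600 s
L = 2*sqrt(1.05221e-15 * 93600) = 1.985e-05 m


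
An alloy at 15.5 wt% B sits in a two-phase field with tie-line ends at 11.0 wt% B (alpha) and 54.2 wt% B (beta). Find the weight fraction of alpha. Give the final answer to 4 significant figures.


f_alpha = (C_beta - C0) / (C_beta - C_alpha)
f_alpha = (54.2 - 15.5) / (54.2 - 11.0)
f_alpha = 0.8958


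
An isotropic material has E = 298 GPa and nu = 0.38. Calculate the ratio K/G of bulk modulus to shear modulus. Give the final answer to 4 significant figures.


G = E / (2*(1+nu))
G = 298 / (2*(1+0.38)) = 107.971 GPa
K = E / (3*(1-2*nu))
K = 298 / (3*(1-2*0.38)) = 413.889 GPa
K/G = 413.889 / 107.971 = 3.833


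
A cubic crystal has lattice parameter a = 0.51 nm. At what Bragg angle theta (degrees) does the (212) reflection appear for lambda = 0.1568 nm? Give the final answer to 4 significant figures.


d = a / sqrt(h^2+k^2+l^2)
d = 0.51 / sqrt(9) = 0.17 nm
lambda = 2*d*sin(theta)  =>  sin(theta) = lambda / (2*d)
sin(theta) = 0.1568 / (2 * 0.17) = 0.461176
theta = 27.46 deg


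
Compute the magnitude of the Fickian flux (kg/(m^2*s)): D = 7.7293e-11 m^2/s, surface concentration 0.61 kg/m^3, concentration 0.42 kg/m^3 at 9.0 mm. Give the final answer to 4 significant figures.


J = -D * (dC/dx) = D * (C1 - C2) / dx
J = 7.7293e-11 * (0.61 - 0.42) / 9e-03
J = 1.632e-09 kg/(m^2*s)


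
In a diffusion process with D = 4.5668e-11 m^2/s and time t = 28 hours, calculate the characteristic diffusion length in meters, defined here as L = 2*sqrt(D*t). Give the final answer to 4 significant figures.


t = 28 hr = 100800 s
Diffusion length = 2*sqrt(D*t)
= 2*sqrt(4.5668e-11 * 100800)
= 4.291e-03 m


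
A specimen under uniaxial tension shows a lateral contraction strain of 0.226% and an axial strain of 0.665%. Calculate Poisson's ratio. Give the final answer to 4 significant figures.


nu = -epsilon_lat / epsilon_axial
Lateral strain is contraction (negative), so using magnitudes:
nu = 0.226 / 0.665
nu = 0.3398


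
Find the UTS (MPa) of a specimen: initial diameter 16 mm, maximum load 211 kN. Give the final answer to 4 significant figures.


A0 = pi*(d/2)^2 = pi*(16/2)^2 = 201.062 mm^2
UTS = F_max / A0 = 211*1000 / 201.062
UTS = 1049 MPa


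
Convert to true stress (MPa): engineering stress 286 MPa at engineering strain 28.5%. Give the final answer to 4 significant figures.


sigma_true = sigma_eng * (1 + epsilon_eng)
sigma_true = 286 * (1 + 0.285)
sigma_true = 367.5 MPa


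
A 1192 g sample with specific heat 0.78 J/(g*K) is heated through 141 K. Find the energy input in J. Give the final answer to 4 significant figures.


Q = m * cp * dT
Q = 1192 * 0.78 * 141
Q = 131100 J


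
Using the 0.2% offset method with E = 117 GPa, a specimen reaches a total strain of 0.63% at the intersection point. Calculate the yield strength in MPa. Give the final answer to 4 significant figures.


Offset strain = 0.002
Elastic strain at yield = total_strain - offset = 6.3e-03 - 0.002 = 4.3e-03
sigma_y = E * elastic_strain = 117000 * 4.3e-03
sigma_y = 503.1 MPa


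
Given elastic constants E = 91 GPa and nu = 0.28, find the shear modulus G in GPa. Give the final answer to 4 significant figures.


G = E / (2*(1+nu))
G = 91 / (2*(1+0.28))
G = 35.55 GPa


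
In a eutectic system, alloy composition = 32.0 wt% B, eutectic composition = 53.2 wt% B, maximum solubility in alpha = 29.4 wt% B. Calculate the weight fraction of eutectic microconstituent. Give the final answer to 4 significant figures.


f_primary = (C_e - C0) / (C_e - C_alpha_max)
f_primary = (53.2 - 32.0) / (53.2 - 29.4)
f_primary = 0.890756
f_eutectic = 1 - 0.890756 = 0.1092


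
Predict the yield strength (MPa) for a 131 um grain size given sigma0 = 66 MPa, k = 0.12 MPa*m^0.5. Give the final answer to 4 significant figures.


sigma_y = sigma0 + k / sqrt(d)
d = 131 um = 1.31e-04 m
sigma_y = 66 + 0.12 / sqrt(1.31e-04)
sigma_y = 76.48 MPa
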